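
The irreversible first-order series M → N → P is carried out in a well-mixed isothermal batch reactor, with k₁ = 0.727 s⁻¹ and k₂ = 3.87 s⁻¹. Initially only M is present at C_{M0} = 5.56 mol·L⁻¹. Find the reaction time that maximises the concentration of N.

0.532 s

Setting dC_N/dt = 0 gives t_opt = ln(k₂/k₁)/(k₂−k₁).
= ln(3.87/0.727)/(3.87−0.727) = ln(5.323)/3.143 = 1.672/3.143 = 0.532 s.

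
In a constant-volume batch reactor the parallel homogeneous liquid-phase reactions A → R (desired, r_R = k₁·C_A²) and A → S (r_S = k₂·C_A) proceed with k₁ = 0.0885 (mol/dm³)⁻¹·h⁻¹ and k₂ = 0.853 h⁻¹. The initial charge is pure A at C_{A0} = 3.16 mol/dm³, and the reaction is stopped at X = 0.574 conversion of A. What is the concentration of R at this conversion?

C_A = C_{A0}(1−X) = 1.346 mol/dm³.
Along a PFR/batch, dC_S/dC_A = −r_S/(r_R+r_S) = −k₂/(k₂+k₁·C_A).
Integrating from C_{A0} to C_A: C_S = (0.853/0.0885)·ln[(0.853+0.0885·3.16)/(0.853+0.0885·1.35)] = 9.638·ln(1.133/0.9721) = 1.473 mol/dm³.
Then C_R = (C_{A0}−C_A) − C_S = 1.814 − 1.473 = 0.3408 mol/dm³.

0.341 mol/dm³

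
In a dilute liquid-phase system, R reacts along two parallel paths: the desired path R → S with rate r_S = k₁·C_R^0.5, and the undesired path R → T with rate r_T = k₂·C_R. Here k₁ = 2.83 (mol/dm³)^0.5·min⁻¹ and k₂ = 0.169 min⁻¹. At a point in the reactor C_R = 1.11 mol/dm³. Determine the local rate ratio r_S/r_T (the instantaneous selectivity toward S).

S_{S/T} = r_S/r_T = (k₁·C_R^0.5)/(k₂·C_R) = (k₁/k₂)·C_R^-0.5.
= (2.83×1.110^0.5) / (0.169×1.110) = 2.982/0.1876 = 15.9.
The undesired path is higher order in R, so low C_R (CSTR or dilute feed) favours S.

15.9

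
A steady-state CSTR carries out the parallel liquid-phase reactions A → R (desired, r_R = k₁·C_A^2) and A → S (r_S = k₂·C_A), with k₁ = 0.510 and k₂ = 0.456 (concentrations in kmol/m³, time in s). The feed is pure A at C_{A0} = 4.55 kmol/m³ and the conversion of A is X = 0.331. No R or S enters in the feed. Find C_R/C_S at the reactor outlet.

3.40

Exit C_A = C_{A0}(1−X) = 4.55×0.669 = 3.044 kmol/m³.
A CSTR operates uniformly at the exit composition, giving r_R = 4.725 and r_S = 1.388 (each k·C_A^n at C_A = 3.044).
Overall selectivity = C_R/C_S = r_Rτ/(r_Sτ) = r_R/r_S = 3.40.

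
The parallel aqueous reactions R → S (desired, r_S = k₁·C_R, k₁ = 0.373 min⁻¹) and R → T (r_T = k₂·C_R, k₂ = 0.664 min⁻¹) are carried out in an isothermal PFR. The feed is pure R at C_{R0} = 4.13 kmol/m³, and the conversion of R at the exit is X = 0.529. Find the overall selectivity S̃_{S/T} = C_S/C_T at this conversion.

C_R = C_{R0}(1−X) = 1.945 kmol/m³.
Both paths are first order in R, so the instantaneous fraction to S is constant: dC_S/d(−C_R) = k₁/(k₁+k₂) = 0.3597.
C_S = 0.3597·(C_{R0}−C_R) = 0.3597×2.185 = 0.786 kmol/m³.
C_T = (C_{R0}−C_R)−C_S = 1.399 kmol/m³; S̃_{S/T} = 0.7858/1.399 = 0.562.

0.562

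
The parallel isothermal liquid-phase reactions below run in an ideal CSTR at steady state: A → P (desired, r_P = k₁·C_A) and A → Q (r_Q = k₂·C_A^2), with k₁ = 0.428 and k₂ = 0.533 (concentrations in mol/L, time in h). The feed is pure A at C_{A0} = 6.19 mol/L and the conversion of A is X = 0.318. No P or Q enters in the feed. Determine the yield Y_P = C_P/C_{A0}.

Exit C_A = C_{A0}(1−X) = 6.19×0.682 = 4.222 mol/L.
Rates in a CSTR are evaluated at the outlet concentration: r_P = 0.428×4.222 = 1.807, r_Q = 0.533×4.222^2 = 9.499.
Fraction of consumed A going to P: r_P/(r_P+r_Q) = 0.1598.
C_P = 0.1598·C_{A0}·X = 0.1598×6.19×0.318 = 0.315 mol/L; Y_P = C_P/C_{A0} = 0.0508.

0.0508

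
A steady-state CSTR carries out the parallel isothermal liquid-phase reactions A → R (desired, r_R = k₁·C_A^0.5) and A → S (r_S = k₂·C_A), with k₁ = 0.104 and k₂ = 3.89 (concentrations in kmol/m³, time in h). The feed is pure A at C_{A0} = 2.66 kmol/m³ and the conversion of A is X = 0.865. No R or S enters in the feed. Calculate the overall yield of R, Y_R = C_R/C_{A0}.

0.0369

Exit C_A = C_{A0}(1−X) = 2.66×0.135 = 0.3591 kmol/m³.
Rates in a CSTR are evaluated at the outlet concentration: r_R = 0.104×0.3591^0.5 = 0.06232, r_S = 3.89×0.3591 = 1.397.
Fraction of consumed A going to R: r_R/(r_R+r_S) = 0.04271.
C_R = 0.04271·C_{A0}·X = 0.04271×2.66×0.865 = 0.0983 kmol/m³; Y_R = C_R/C_{A0} = 0.0369.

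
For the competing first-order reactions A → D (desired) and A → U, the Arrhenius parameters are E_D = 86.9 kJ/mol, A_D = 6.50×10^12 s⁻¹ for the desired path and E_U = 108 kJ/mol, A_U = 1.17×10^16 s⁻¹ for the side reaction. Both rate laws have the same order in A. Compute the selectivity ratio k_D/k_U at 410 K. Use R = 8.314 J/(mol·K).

With equal orders, S_{D/U} = k_D/k_U = (A_D/A_U)·exp[(E_U−E_D)/(RT)].
(E_U−E_D)/(RT) = (108−86.9)×10³/(8.314×410) = 21100/3409 = 6.190.
k_D/k_U = (6.50×10^12/1.17×10^16)·exp(6.190) = 5.556×10^-4 × 487.8 = 0.271.

0.271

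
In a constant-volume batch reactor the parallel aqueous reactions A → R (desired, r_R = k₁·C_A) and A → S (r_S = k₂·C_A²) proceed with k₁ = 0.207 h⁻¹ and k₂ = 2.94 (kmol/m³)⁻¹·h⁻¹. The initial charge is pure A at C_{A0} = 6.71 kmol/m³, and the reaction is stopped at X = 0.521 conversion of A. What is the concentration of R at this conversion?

0.0510 kmol/m³

C_A = C_{A0}(1−X) = 3.214 kmol/m³.
Along a PFR/batch, dC_R/dC_A = −r_R/(r_R+r_S) = −k₁/(k₁+k₂·C_A).
Integrating from C_{A0} to C_A: C_R = (0.207/2.94)·ln[(0.207+2.94·6.71)/(0.207+2.94·3.21)] = 0.07041·ln(19.93/9.656) = 0.05103 kmol/m³.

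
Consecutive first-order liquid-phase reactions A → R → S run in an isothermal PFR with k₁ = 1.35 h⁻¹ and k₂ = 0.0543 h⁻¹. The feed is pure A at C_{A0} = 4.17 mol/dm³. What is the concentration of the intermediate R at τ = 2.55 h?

For first-order series with pure A initially, C_R(τ) = k₁C_{A0}/(k₂−k₁)·(e^(−k₁τ) − e^(−k₂τ)).
e^(−k₁τ) = e^(−1.35×2.55) = e^(−3.442) = 0.03198; e^(−k₂τ) = e^(−0.1385) = 0.8707.
C_R = 1.35×4.17/(0.0543−1.35) × (0.03198−0.8707) = (-4.345)×(-0.8387) = 3.644 mol/dm³.

3.64 mol/dm³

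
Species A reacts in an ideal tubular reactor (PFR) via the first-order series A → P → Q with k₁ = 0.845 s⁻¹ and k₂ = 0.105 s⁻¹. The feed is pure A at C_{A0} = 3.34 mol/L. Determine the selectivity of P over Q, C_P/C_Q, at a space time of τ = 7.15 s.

For first-order series with pure A initially, C_P(τ) = k₁C_{A0}/(k₂−k₁)·(e^(−k₁τ) − e^(−k₂τ)).
e^(−k₁τ) = e^(−0.845×7.15) = e^(−6.042) = 0.002377; e^(−k₂τ) = e^(−0.7508) = 0.4720.
C_P = 0.845×3.34/(0.105−0.845) × (0.002377−0.4720) = (-3.814)×(-0.4696) = 1.791 mol/L.
C_A = C_{A0}e^(−k₁τ) = 0.007940 mol/L, so C_Q = C_{A0}−C_A−C_P = 1.541 mol/L; C_P/C_Q = 1.16.

1.16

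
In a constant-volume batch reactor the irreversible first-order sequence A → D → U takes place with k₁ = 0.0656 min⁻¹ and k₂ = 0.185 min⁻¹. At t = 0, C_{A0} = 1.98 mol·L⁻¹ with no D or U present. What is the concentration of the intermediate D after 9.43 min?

0.396 mol·L⁻¹

The intermediate concentration in a first-order A→B→C sequence is C_D = k₁C_{A0}(e^(−k₁t) − e^(−k₂t))/(k₂−k₁).
e^(−k₁t) = e^(−0.0656×9.43) = e^(−0.6186) = 0.5387; e^(−k₂t) = e^(−1.745) = 0.1747.
C_D = 0.0656×1.98/(0.185−0.0656) × (0.5387−0.1747) = 1.088×0.3640 = 0.3959 mol·L⁻¹.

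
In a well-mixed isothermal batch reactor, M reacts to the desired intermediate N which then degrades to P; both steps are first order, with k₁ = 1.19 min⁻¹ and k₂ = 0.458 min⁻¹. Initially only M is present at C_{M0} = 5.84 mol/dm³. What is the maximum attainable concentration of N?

At the optimum, C_{N,max}/C_{M0} = (k₁/k₂)^[k₂/(k₂−k₁)].
= (1.19/0.458)^(0.458/(0.458−1.19)) = (2.598)^(-0.6257) = 0.5502.
C_{N,max} = 0.5502×5.84 = 3.21 mol/dm³.

3.21 mol/dm³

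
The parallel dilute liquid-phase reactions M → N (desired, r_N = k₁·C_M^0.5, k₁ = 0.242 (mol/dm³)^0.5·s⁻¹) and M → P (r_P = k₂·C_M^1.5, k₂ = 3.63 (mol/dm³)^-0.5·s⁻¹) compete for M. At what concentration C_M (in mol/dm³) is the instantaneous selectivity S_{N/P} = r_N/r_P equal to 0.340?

S_{N/P} = (k₁/k₂)·C_M⁻¹ ⇒ C_M = (S·k₂/k₁)^(-1).
= (0.340×3.63/0.242)^(-1) = (5.100)^(-1) = 0.196 mol/dm³.

0.196 mol/dm³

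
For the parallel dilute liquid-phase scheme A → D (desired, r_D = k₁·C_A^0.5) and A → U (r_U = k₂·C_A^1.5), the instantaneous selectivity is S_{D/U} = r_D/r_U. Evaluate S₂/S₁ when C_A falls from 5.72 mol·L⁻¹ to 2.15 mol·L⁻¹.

S_{D/U} = (k₁/k₂)·C_A⁻¹, so S₂/S₁ = (C_{A,2}/C_{A,1})⁻¹.
= 5.72/2.15 = 2.66.
Selectivity toward D rises as C_A falls — low-concentration operation is favoured.

2.66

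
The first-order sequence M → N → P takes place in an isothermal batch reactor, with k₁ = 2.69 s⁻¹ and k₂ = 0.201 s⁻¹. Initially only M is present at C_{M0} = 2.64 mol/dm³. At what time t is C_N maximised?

1.04 s

The intermediate peaks when r₁ = r₂, i.e. k₁e^(−k₁t) = k₂e^(−k₂t), giving t_opt = ln(k₂/k₁)/(k₂−k₁).
= ln(0.201/2.69)/(0.201−2.69) = ln(0.07472)/-2.489 = -2.594/-2.489 = 1.04 s.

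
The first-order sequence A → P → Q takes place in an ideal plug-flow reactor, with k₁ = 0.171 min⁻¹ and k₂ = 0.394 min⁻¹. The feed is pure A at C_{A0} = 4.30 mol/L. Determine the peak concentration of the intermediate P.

0.984 mol/L

Evaluating C_P at τ_opt = ln(k₂/k₁)/(k₂−k₁) gives C_{P,max}/C_{A0} = (k₁/k₂)^[k₂/(k₂−k₁)].
= (0.171/0.394)^(0.394/(0.394−0.171)) = (0.4340)^(1.767) = 0.2288.
C_{P,max} = 0.2288×4.30 = 0.984 mol/L.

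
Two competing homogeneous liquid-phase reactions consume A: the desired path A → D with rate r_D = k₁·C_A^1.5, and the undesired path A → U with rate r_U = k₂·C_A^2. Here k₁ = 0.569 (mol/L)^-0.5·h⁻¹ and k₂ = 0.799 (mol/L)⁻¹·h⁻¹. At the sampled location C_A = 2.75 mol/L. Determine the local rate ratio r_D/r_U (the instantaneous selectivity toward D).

S_{D/U} = r_D/r_U = (k₁·C_A^1.5)/(k₂·C_A^2) = (k₁/k₂)·C_A^-0.5.
= (0.569×2.750^1.5) / (0.799×2.750^2) = 2.595/6.042 = 0.429.
The undesired path is higher order in A, so low C_A (CSTR or dilute feed) favours D.

0.429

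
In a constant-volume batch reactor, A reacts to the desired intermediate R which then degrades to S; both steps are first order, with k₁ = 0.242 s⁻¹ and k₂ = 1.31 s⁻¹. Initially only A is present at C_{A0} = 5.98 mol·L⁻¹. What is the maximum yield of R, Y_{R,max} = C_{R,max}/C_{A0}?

0.126

At the optimum, C_{R,max}/C_{A0} = (k₁/k₂)^[k₂/(k₂−k₁)].
= (0.242/1.31)^(1.31/(1.31−0.242)) = (0.1847)^(1.227) = 0.1260.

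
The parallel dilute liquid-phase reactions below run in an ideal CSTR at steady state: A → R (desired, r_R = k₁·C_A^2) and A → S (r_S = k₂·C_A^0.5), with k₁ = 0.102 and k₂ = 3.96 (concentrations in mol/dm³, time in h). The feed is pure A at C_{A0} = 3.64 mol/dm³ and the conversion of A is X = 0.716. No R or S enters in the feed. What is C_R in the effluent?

Exit C_A = C_{A0}(1−X) = 3.64×0.284 = 1.034 mol/dm³.
In a CSTR the entire volume is at exit conditions, so r_R = 0.102×1.034^2 = 0.1090 and r_S = 3.96×1.034^0.5 = 4.026.
Fraction of consumed A going to R: r_R/(r_R+r_S) = 0.02636.
C_R = 0.02636·C_{A0}·X = 0.02636×3.64×0.716 = 0.0687 mol/dm³.

0.0687 mol/dm³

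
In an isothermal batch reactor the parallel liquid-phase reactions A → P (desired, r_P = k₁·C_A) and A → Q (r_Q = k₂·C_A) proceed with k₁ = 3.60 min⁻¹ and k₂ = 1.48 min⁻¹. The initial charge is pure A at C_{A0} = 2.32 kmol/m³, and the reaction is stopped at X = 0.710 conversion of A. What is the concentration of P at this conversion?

C_A = C_{A0}(1−X) = 0.6728 kmol/m³.
Both paths are first order in A, so the instantaneous fraction to P is constant: dC_P/d(−C_A) = k₁/(k₁+k₂) = 0.7087.
C_P = 0.7087·(C_{A0}−C_A) = 0.7087×1.647 = 1.17 kmol/m³.

1.17 kmol/m³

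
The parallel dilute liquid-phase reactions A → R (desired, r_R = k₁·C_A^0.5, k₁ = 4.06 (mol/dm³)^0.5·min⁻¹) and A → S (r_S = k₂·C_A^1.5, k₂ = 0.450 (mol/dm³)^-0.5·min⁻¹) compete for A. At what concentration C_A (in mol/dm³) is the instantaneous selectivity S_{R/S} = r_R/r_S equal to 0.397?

S_{R/S} = (k₁/k₂)·C_A⁻¹ ⇒ C_A = (S·k₂/k₁)^(-1).
= (0.397×0.450/4.06)^(-1) = (0.04400)^(-1) = 22.7 mol/dm³.

22.7 mol/dm³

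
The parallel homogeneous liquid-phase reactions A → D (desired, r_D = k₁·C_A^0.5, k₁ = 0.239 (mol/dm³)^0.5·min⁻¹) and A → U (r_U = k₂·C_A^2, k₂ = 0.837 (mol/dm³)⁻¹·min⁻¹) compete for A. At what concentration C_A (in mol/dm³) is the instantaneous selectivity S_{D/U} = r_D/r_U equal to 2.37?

0.244 mol/dm³

S_{D/U} = (k₁/k₂)·C_A^-1.5 ⇒ C_A = (S·k₂/k₁)^(1/(-1.5)).
= (2.37×0.837/0.239)^(-0.6667) = (8.300)^(-0.6667) = 0.244 mol/dm³.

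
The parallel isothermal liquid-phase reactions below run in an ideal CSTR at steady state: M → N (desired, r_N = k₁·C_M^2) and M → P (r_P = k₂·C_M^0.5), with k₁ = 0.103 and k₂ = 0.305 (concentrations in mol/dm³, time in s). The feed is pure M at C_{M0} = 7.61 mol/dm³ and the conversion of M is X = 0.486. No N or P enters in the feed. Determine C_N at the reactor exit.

2.67 mol/dm³

Exit C_M = C_{M0}(1−X) = 7.61×0.514 = 3.912 mol/dm³.
In a CSTR the entire volume is at exit conditions, so r_N = 0.103×3.912^2 = 1.576 and r_P = 0.305×3.912^0.5 = 0.6032.
Fraction of consumed M going to N: r_N/(r_N+r_P) = 0.7232.
C_N = 0.7232·C_{M0}·X = 0.7232×7.61×0.486 = 2.67 mol/dm³.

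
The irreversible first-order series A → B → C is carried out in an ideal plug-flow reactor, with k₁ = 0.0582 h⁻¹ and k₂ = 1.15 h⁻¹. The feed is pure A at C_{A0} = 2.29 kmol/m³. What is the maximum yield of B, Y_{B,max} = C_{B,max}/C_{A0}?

0.0432

Evaluating C_B at τ_opt = ln(k₂/k₁)/(k₂−k₁) gives C_{B,max}/C_{A0} = (k₁/k₂)^[k₂/(k₂−k₁)].
= (0.0582/1.15)^(1.15/(1.15−0.0582)) = (0.05061)^(1.053) = 0.04317.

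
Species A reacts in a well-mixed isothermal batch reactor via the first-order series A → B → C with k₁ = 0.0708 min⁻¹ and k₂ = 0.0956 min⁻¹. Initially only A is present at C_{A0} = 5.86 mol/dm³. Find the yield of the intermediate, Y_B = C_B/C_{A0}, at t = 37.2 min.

Solving the coupled first-order balances gives C_B(t) = [k₁/(k₂−k₁)]·C_{A0}·(e^(−k₁t) − e^(−k₂t)).
e^(−k₁t) = e^(−0.0708×37.2) = e^(−2.634) = 0.07181; e^(−k₂t) = e^(−3.556) = 0.02854.
C_B = 0.0708×5.86/(0.0956−0.0708) × (0.07181−0.02854) = 16.73×0.04326 = 0.7238 mol/dm³.
Y_B = C_B/C_{A0} = 0.7238/5.86 = 0.124.

0.124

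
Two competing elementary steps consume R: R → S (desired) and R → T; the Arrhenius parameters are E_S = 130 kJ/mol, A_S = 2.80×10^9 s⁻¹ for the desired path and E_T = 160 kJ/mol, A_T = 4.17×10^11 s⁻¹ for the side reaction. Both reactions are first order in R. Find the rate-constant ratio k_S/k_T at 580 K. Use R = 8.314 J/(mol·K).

3.38

Since both paths have the same order in R, the concentration cancels and S_{S/T} = k_S/k_T = (A_S/A_T)·exp[(E_T−E_S)/(RT)].
(E_T−E_S)/(RT) = (160−130)×10³/(8.314×580) = 30000/4822 = 6.221.
k_S/k_T = (2.80×10^9/4.17×10^11)·exp(6.221) = 0.006715 × 503.4 = 3.38.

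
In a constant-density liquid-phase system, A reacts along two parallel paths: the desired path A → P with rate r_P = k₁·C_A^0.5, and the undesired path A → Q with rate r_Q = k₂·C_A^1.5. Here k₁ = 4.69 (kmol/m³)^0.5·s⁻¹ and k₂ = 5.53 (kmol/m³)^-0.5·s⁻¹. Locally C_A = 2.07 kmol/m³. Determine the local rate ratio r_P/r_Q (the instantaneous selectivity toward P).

0.410

S_{P/Q} = r_P/r_Q = (k₁·C_A^0.5)/(k₂·C_A^1.5) = (k₁/k₂)·C_A⁻¹.
= (4.69×2.070^0.5) / (5.53×2.070^1.5) = 6.748/16.47 = 0.410.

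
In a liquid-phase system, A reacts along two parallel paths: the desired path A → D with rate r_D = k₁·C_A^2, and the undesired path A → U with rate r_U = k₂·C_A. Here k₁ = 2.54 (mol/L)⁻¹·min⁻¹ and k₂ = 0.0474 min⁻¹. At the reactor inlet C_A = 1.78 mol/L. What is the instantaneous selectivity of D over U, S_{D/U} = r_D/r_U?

S_{D/U} = r_D/r_U = (k₁·C_A^2)/(k₂·C_A) = (k₁/k₂)·C_A.
= (2.54×1.780^2) / (0.0474×1.780) = 8.048/0.08437 = 95.4.

95.4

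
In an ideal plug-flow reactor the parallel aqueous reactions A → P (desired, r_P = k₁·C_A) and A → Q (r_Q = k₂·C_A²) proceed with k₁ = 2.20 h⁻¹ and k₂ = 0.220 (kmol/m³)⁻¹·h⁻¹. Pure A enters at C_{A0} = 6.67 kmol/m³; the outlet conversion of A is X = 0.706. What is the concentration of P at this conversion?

3.32 kmol/m³

C_A = C_{A0}(1−X) = 1.961 kmol/m³.
Along a PFR/batch, dC_P/dC_A = −r_P/(r_P+r_Q) = −k₁/(k₁+k₂·C_A).
Integrating from C_{A0} to C_A: C_P = (2.20/0.220)·ln[(2.20+0.220·6.67)/(2.20+0.220·1.96)] = 10.00·ln(3.667/2.631) = 3.320 kmol/m³.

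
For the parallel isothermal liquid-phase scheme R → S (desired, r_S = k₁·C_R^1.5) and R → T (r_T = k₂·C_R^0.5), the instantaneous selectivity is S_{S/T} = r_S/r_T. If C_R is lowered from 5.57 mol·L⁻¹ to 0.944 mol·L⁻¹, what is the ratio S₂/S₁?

0.169

S_{S/T} = (k₁/k₂)·C_R, so S₂/S₁ = (C_{R,2}/C_{R,1}).
= 0.944/5.57 = 0.169.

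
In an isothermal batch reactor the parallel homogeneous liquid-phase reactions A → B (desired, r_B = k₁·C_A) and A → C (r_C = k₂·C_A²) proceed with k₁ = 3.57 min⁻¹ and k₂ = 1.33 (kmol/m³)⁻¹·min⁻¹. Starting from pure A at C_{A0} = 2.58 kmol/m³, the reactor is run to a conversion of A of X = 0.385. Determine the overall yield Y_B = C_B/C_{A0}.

0.218

C_A = C_{A0}(1−X) = 1.587 kmol/m³.
Along a PFR/batch, dC_B/dC_A = −r_B/(r_B+r_C) = −k₁/(k₁+k₂·C_A).
Integrating from C_{A0} to C_A: C_B = (3.57/1.33)·ln[(3.57+1.33·2.58)/(3.57+1.33·1.59)] = 2.684·ln(7.001/5.680) = 0.5613 kmol/m³.
Y_B = C_B/C_{A0} = 0.5613/2.58 = 0.218.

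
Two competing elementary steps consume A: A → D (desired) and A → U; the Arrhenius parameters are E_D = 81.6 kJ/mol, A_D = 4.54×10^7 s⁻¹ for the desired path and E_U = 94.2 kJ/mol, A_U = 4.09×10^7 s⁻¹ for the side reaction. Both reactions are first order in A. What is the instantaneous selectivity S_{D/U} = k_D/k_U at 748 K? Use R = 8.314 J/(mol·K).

Since both paths have the same order in A, the concentration cancels and S_{D/U} = k_D/k_U = (A_D/A_U)·exp[(E_U−E_D)/(RT)].
(E_U−E_D)/(RT) = (94.2−81.6)×10³/(8.314×748) = 12600/6219 = 2.026.
k_D/k_U = (4.54×10^7/4.09×10^7)·exp(2.026) = 1.110 × 7.584 = 8.42.

8.42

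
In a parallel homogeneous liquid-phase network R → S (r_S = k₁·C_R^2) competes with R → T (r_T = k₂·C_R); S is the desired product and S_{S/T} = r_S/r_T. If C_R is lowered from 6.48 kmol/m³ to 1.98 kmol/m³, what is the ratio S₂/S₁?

S_{S/T} = (k₁/k₂)·C_R, so S₂/S₁ = (C_{R,2}/C_{R,1}).
= 1.98/6.48 = 0.306.
Selectivity toward S falls as C_R falls — high-concentration operation is favoured.

0.306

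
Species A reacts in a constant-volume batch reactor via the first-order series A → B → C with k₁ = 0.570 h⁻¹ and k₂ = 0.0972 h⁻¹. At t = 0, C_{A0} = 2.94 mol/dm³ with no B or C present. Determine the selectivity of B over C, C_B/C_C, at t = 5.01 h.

The intermediate concentration in a first-order A→B→C sequence is C_B = k₁C_{A0}(e^(−k₁t) − e^(−k₂t))/(k₂−k₁).
e^(−k₁t) = e^(−0.570×5.01) = e^(−2.856) = 0.05752; e^(−k₂t) = e^(−0.4870) = 0.6145.
C_B = 0.570×2.94/(0.0972−0.570) × (0.05752−0.6145) = (-3.544)×(-0.5570) = 1.974 mol/dm³.
C_A = C_{A0}e^(−k₁t) = 0.1691 mol/dm³, so C_C = C_{A0}−C_A−C_B = 0.7968 mol/dm³; C_B/C_C = 2.48.

2.48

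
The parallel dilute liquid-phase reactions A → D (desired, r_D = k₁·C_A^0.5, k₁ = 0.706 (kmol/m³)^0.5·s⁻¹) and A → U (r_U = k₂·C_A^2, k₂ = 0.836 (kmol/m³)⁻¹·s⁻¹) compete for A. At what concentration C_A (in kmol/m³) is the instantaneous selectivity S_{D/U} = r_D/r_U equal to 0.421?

1.59 kmol/m³

S_{D/U} = (k₁/k₂)·C_A^-1.5 ⇒ C_A = (S·k₂/k₁)^(1/(-1.5)).
= (0.421×0.836/0.706)^(-0.6667) = (0.4985)^(-0.6667) = 1.59 kmol/m³.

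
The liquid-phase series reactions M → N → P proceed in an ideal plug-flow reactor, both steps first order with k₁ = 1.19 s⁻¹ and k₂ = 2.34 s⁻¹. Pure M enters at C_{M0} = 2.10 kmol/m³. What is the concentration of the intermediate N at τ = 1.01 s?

0.449 kmol/m³

For first-order series with pure M initially, C_N(τ) = k₁C_{M0}/(k₂−k₁)·(e^(−k₁τ) − e^(−k₂τ)).
e^(−k₁τ) = e^(−1.19×1.01) = e^(−1.202) = 0.3006; e^(−k₂τ) = e^(−2.363) = 0.09410.
C_N = 1.19×2.10/(2.34−1.19) × (0.3006−0.09410) = 2.173×0.2065 = 0.4488 kmol/m³.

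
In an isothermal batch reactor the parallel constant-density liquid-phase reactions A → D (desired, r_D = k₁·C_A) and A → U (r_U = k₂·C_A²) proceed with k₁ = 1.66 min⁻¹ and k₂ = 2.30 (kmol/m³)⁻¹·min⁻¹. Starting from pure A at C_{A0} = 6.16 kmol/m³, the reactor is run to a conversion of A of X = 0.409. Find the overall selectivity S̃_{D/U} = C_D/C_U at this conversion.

0.150

C_A = C_{A0}(1−X) = 3.641 kmol/m³.
Along a PFR/batch, dC_D/dC_A = −r_D/(r_D+r_U) = −k₁/(k₁+k₂·C_A).
Integrating from C_{A0} to C_A: C_D = (1.66/2.30)·ln[(1.66+2.30·6.16)/(1.66+2.30·3.64)] = 0.7217·ln(15.83/10.03) = 0.3290 kmol/m³.
C_U = (C_{A0}−C_A)−C_D = 2.190 kmol/m³; S̃_{D/U} = 0.3290/2.190 = 0.150.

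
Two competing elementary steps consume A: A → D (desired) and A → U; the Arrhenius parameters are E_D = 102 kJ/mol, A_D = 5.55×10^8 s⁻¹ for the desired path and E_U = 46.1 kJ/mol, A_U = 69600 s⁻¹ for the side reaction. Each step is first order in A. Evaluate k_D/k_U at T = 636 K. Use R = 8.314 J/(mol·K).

0.204

Since both paths have the same order in A, the concentration cancels and S_{D/U} = k_D/k_U = (A_D/A_U)·exp[(E_U−E_D)/(RT)].
(E_U−E_D)/(RT) = (46.1−102)×10³/(8.314×636) = -55900/5288 = -10.57.
k_D/k_U = (5.55×10^8/69600)·exp(-10.57) = 7974 × 2.563×10^-5 = 0.204.
Since E_D > E_U, raising the temperature improves selectivity toward D.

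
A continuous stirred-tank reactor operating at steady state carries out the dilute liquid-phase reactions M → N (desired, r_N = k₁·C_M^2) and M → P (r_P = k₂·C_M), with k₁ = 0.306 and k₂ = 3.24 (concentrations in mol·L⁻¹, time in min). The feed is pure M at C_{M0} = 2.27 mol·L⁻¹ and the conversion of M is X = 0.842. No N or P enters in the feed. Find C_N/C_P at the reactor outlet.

0.0339

Exit C_M = C_{M0}(1−X) = 2.27×0.158 = 0.3587 mol·L⁻¹.
In a CSTR the entire volume is at exit conditions, so r_N = 0.306×0.3587^2 = 0.03936 and r_P = 3.24×0.3587 = 1.162.
Overall selectivity = C_N/C_P = r_Nτ/(r_Pτ) = r_N/r_P = 0.0339.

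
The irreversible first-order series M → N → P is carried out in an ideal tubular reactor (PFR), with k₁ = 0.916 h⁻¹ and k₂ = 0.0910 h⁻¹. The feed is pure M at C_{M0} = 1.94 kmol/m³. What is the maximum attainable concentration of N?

1.50 kmol/m³

Evaluating C_N at τ_opt = ln(k₂/k₁)/(k₂−k₁) gives C_{N,max}/C_{M0} = (k₁/k₂)^[k₂/(k₂−k₁)].
= (0.916/0.0910)^(0.0910/(0.0910−0.916)) = (10.07)^(-0.1103) = 0.7751.
C_{N,max} = 0.7751×1.94 = 1.50 kmol/m³.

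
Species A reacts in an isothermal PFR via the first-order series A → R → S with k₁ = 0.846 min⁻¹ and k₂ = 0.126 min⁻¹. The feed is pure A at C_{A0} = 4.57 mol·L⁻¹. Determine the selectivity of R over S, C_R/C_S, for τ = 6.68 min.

The intermediate concentration in a first-order A→B→C sequence is C_R = k₁C_{A0}(e^(−k₁τ) − e^(−k₂τ))/(k₂−k₁).
e^(−k₁τ) = e^(−0.846×6.68) = e^(−5.651) = 0.003513; e^(−k₂τ) = e^(−0.8417) = 0.4310.
C_R = 0.846×4.57/(0.126−0.846) × (0.003513−0.4310) = (-5.370)×(-0.4275) = 2.295 mol·L⁻¹.
C_A = C_{A0}e^(−k₁τ) = 0.01605 mol·L⁻¹, so C_S = C_{A0}−C_A−C_R = 2.259 mol·L⁻¹; C_R/C_S = 1.02.

1.02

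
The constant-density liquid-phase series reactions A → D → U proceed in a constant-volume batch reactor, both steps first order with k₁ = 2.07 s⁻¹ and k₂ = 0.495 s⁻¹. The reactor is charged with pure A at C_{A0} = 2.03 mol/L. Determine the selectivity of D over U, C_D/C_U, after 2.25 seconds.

Solving the coupled first-order balances gives C_D(t) = [k₁/(k₂−k₁)]·C_{A0}·(e^(−k₁t) − e^(−k₂t)).
e^(−k₁t) = e^(−2.07×2.25) = e^(−4.657) = 0.009490; e^(−k₂t) = e^(−1.114) = 0.3283.
C_D = 2.07×2.03/(0.495−2.07) × (0.009490−0.3283) = (-2.668)×(-0.3188) = 0.8507 mol/L.
C_A = C_{A0}e^(−k₁t) = 0.01927 mol/L, so C_U = C_{A0}−C_A−C_D = 1.160 mol/L; C_D/C_U = 0.733.

0.733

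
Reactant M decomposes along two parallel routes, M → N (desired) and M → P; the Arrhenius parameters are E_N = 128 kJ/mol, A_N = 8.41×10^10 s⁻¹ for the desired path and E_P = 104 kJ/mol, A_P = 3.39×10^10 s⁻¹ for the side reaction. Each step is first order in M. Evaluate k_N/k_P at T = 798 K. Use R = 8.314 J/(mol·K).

Since both paths have the same order in M, the concentration cancels and S_{N/P} = k_N/k_P = (A_N/A_P)·exp[(E_P−E_N)/(RT)].
(E_P−E_N)/(RT) = (104−128)×10³/(8.314×798) = -24000/6635 = -3.617.
k_N/k_P = (8.41×10^10/3.39×10^10)·exp(-3.617) = 2.481 × 0.02685 = 0.0666.

0.0666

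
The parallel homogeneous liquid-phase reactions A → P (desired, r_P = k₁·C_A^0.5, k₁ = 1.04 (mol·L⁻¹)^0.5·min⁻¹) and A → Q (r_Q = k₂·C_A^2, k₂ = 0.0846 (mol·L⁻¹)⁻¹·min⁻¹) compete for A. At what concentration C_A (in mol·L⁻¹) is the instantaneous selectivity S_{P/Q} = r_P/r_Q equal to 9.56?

1.18 mol·L⁻¹

S_{P/Q} = (k₁/k₂)·C_A^-1.5 ⇒ C_A = (S·k₂/k₁)^(1/(-1.5)).
= (9.56×0.0846/1.04)^(-0.6667) = (0.7777)^(-0.6667) = 1.18 mol·L⁻¹.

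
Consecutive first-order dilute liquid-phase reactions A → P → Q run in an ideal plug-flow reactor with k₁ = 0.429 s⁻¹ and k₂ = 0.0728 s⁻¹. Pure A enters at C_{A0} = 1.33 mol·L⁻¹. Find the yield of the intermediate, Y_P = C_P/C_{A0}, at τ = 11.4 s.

0.516

For first-order series with pure A initially, C_P(τ) = k₁C_{A0}/(k₂−k₁)·(e^(−k₁τ) − e^(−k₂τ)).
e^(−k₁τ) = e^(−0.429×11.4) = e^(−4.891) = 0.007517; e^(−k₂τ) = e^(−0.8299) = 0.4361.
C_P = 0.429×1.33/(0.0728−0.429) × (0.007517−0.4361) = (-1.602)×(-0.4286) = 0.6865 mol·L⁻¹.
Y_P = C_P/C_{A0} = 0.6865/1.33 = 0.516.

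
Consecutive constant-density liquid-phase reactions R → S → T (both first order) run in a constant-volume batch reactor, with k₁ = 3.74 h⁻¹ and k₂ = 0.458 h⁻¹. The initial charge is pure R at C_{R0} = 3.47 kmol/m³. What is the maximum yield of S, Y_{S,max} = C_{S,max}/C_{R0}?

0.746

At the optimum, C_{S,max}/C_{R0} = (k₁/k₂)^[k₂/(k₂−k₁)].
= (3.74/0.458)^(0.458/(0.458−3.74)) = (8.166)^(-0.1395) = 0.7460.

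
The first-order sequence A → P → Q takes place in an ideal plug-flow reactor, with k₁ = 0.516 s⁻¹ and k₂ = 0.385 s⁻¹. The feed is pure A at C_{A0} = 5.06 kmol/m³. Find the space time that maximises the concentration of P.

Setting dC_P/dτ = 0 gives τ_opt = ln(k₂/k₁)/(k₂−k₁).
= ln(0.385/0.516)/(0.385−0.516) = ln(0.7461)/-0.1310 = -0.2929/-0.1310 = 2.24 s.

2.24 s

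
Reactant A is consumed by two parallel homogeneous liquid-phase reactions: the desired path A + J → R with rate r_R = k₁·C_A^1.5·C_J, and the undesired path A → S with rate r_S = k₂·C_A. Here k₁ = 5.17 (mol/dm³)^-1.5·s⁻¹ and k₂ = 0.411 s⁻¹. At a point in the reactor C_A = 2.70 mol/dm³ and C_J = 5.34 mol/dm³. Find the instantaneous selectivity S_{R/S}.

S_{R/S} = r_R/r_S = (k₁·C_A^1.5·C_J)/(k₂·C_A) = (k₁/k₂)·C_A^0.5·C_J.
= (5.17×2.700^1.5×5.340) / (0.411×2.700) = 122.5/1.110 = 110.

110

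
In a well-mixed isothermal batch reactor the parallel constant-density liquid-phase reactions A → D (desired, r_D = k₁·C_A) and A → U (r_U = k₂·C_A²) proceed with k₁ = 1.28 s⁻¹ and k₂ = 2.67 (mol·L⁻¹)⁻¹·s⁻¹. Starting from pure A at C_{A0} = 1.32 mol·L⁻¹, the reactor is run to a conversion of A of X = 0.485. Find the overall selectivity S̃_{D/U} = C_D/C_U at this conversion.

0.491

C_A = C_{A0}(1−X) = 0.6798 mol·L⁻¹.
Along a PFR/batch, dC_D/dC_A = −r_D/(r_D+r_U) = −k₁/(k₁+k₂·C_A).
Integrating from C_{A0} to C_A: C_D = (1.28/2.67)·ln[(1.28+2.67·1.32)/(1.28+2.67·0.680)] = 0.4794·ln(4.804/3.095) = 0.2108 mol·L⁻¹.
C_U = (C_{A0}−C_A)−C_D = 0.4294 mol·L⁻¹; S̃_{D/U} = 0.2108/0.4294 = 0.491.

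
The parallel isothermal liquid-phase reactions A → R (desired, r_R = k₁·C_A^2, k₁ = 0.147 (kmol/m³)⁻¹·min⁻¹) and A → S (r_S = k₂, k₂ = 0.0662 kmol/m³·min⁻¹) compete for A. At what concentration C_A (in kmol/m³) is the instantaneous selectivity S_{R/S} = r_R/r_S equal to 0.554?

0.499 kmol/m³

S_{R/S} = (k₁/k₂)·C_A^2 ⇒ C_A = (S·k₂/k₁)^(0.5).
= (0.554×0.0662/0.147)^(0.5) = (0.2495)^(0.5) = 0.499 kmol/m³.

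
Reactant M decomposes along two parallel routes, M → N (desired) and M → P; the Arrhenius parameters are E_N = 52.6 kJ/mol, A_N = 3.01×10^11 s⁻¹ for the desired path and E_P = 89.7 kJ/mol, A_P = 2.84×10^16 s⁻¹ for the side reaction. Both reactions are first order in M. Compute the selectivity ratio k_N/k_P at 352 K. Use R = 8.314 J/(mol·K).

k_N/k_P = (A_N/A_P)·exp[−(E_N−E_P)/(RT)] = (A_N/A_P)·exp[(E_P−E_N)/(RT)].
(E_P−E_N)/(RT) = (89.7−52.6)×10³/(8.314×352) = 37100/2927 = 12.68.
k_N/k_P = (3.01×10^11/2.84×10^16)·exp(12.68) = 1.060×10^-5 × 3.203×10^5 = 3.40.

3.40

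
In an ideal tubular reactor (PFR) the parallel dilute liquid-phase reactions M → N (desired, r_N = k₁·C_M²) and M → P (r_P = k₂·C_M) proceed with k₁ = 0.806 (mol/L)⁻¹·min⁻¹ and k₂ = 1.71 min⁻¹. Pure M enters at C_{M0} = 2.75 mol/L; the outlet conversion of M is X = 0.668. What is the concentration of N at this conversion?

0.833 mol/L

C_M = C_{M0}(1−X) = 0.9130 mol/L.
Along a PFR/batch, dC_P/dC_M = −r_P/(r_N+r_P) = −k₂/(k₂+k₁·C_M).
Integrating from C_{M0} to C_M: C_P = (1.71/0.806)·ln[(1.71+0.806·2.75)/(1.71+0.806·0.913)] = 2.122·ln(3.926/2.446) = 1.004 mol/L.
Then C_N = (C_{M0}−C_M) − C_P = 1.837 − 1.004 = 0.8328 mol/L.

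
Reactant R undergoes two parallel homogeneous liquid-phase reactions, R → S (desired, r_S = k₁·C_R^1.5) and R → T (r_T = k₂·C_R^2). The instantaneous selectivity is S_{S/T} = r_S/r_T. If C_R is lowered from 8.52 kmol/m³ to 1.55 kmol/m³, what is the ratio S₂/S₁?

S_{S/T} = (k₁/k₂)·C_R^-0.5, so S₂/S₁ = (C_{R,2}/C_{R,1})^-0.5.
= (1.55/8.52)^(-0.5) = (0.1819)^(-0.5) = 2.34.
Selectivity toward S rises as C_R falls — low-concentration operation is favoured.

2.34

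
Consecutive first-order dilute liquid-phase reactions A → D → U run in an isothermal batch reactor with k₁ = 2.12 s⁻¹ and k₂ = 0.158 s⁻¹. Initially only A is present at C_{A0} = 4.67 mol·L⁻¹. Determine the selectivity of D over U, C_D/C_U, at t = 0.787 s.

For first-order series with pure A initially, C_D(t) = k₁C_{A0}/(k₂−k₁)·(e^(−k₁t) − e^(−k₂t)).
e^(−k₁t) = e^(−2.12×0.787) = e^(−1.668) = 0.1885; e^(−k₂t) = e^(−0.1243) = 0.8831.
C_D = 2.12×4.67/(0.158−2.12) × (0.1885−0.8831) = (-5.046)×(-0.6945) = 3.505 mol·L⁻¹.
C_A = C_{A0}e^(−k₁t) = 0.8805 mol·L⁻¹, so C_U = C_{A0}−C_A−C_D = 0.2848 mol·L⁻¹; C_D/C_U = 12.3.

12.3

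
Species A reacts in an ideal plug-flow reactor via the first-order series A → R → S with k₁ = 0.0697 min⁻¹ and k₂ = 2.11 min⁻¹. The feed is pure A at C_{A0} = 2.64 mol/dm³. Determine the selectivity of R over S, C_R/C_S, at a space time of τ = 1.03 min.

0.675

The intermediate concentration in a first-order A→B→C sequence is C_R = k₁C_{A0}(e^(−k₁τ) − e^(−k₂τ))/(k₂−k₁).
e^(−k₁τ) = e^(−0.0697×1.03) = e^(−0.07179) = 0.9307; e^(−k₂τ) = e^(−2.173) = 0.1138.
C_R = 0.0697×2.64/(2.11−0.0697) × (0.9307−0.1138) = 0.09019×0.8169 = 0.07368 mol/dm³.
C_A = C_{A0}e^(−k₁τ) = 2.457 mol/dm³, so C_S = C_{A0}−C_A−C_R = 0.1092 mol/dm³; C_R/C_S = 0.675.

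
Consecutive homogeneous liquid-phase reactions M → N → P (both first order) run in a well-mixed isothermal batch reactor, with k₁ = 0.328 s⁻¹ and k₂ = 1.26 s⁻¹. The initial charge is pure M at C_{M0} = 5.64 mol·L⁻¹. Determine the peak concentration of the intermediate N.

0.914 mol·L⁻¹

At the optimum, C_{N,max}/C_{M0} = (k₁/k₂)^[k₂/(k₂−k₁)].
= (0.328/1.26)^(1.26/(1.26−0.328)) = (0.2603)^(1.352) = 0.1621.
C_{N,max} = 0.1621×5.64 = 0.914 mol·L⁻¹.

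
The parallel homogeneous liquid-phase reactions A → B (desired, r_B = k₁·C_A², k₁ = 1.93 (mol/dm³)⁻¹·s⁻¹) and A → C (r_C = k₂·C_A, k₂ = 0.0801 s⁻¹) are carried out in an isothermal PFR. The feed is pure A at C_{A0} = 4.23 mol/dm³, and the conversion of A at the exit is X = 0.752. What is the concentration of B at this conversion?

3.12 mol/dm³

C_A = C_{A0}(1−X) = 1.049 mol/dm³.
Along a PFR/batch, dC_C/dC_A = −r_C/(r_B+r_C) = −k₂/(k₂+k₁·C_A).
Integrating from C_{A0} to C_A: C_C = (0.0801/1.93)·ln[(0.0801+1.93·4.23)/(0.0801+1.93·1.05)] = 0.04150·ln(8.244/2.105) = 0.05666 mol/dm³.
Then C_B = (C_{A0}−C_A) − C_C = 3.181 − 0.05666 = 3.124 mol/dm³.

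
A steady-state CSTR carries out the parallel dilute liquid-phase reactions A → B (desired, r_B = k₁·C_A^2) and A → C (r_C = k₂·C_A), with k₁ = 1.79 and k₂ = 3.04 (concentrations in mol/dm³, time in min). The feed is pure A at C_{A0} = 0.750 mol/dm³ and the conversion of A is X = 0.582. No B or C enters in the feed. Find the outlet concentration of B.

Exit C_A = C_{A0}(1−X) = 0.750×0.418 = 0.3135 mol/dm³.
In a CSTR the entire volume is at exit conditions, so r_B = 1.79×0.3135^2 = 0.1759 and r_C = 3.04×0.3135 = 0.9530.
Fraction of consumed A going to B: r_B/(r_B+r_C) = 0.1558.
C_B = 0.1558·C_{A0}·X = 0.1558×0.750×0.582 = 0.0680 mol/dm³.

0.0680 mol/dm³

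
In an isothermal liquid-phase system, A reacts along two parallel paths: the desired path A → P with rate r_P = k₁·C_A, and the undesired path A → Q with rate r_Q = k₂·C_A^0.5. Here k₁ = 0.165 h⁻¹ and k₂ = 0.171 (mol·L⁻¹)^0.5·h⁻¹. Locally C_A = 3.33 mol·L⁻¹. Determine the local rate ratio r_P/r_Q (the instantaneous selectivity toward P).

1.76

S_{P/Q} = r_P/r_Q = (k₁·C_A)/(k₂·C_A^0.5) = (k₁/k₂)·C_A^0.5.
= (0.165×3.330) / (0.171×3.330^0.5) = 0.5494/0.3120 = 1.76.
Since the desired path is higher order in A, keeping C_A high (PFR or concentrated feed) favours P.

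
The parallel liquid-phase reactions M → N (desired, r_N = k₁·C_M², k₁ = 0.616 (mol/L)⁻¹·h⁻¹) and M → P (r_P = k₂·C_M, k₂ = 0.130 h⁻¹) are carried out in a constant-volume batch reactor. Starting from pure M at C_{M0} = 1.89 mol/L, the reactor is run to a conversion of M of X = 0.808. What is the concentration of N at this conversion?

C_M = C_{M0}(1−X) = 0.3629 mol/L.
Along a PFR/batch, dC_P/dC_M = −r_P/(r_N+r_P) = −k₂/(k₂+k₁·C_M).
Integrating from C_{M0} to C_M: C_P = (0.130/0.616)·ln[(0.130+0.616·1.89)/(0.130+0.616·0.363)] = 0.2110·ln(1.294/0.3535) = 0.2739 mol/L.
Then C_N = (C_{M0}−C_M) − C_P = 1.527 − 0.2739 = 1.253 mol/L.

1.25 mol/L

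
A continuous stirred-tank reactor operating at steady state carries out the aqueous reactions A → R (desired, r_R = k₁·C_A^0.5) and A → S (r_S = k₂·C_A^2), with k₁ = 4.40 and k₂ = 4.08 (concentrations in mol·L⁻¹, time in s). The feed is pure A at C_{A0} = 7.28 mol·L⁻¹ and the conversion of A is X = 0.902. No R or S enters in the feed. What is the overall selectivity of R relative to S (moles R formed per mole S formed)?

1.79

Exit C_A = C_{A0}(1−X) = 7.28×0.0980 = 0.7134 mol·L⁻¹.
Rates in a CSTR are evaluated at the outlet concentration: r_R = 4.40×0.7134^0.5 = 3.716, r_S = 4.08×0.7134^2 = 2.077.
Overall selectivity = C_R/C_S = r_Rτ/(r_Sτ) = r_R/r_S = 1.79.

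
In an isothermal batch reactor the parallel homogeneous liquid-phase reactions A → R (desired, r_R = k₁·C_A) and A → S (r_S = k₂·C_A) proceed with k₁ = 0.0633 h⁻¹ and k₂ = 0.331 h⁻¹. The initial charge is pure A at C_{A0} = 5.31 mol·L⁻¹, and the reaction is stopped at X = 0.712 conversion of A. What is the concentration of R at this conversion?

C_A = C_{A0}(1−X) = 1.529 mol·L⁻¹.
Both paths are first order in A, so the instantaneous fraction to R is constant: dC_R/d(−C_A) = k₁/(k₁+k₂) = 0.1605.
C_R = 0.1605·(C_{A0}−C_A) = 0.1605×3.781 = 0.607 mol·L⁻¹.

0.607 mol·L⁻¹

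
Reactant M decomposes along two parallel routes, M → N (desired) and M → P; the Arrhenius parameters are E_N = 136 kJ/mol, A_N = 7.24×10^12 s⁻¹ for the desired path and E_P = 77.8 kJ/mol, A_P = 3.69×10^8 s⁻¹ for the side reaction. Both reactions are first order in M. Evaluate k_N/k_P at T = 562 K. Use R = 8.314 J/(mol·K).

0.0764

With equal orders, S_{N/P} = k_N/k_P = (A_N/A_P)·exp[(E_P−E_N)/(RT)].
(E_P−E_N)/(RT) = (77.8−136)×10³/(8.314×562) = -58200/4672 = -12.46.
k_N/k_P = (7.24×10^12/3.69×10^8)·exp(-12.46) = 19621 × 3.895×10^-6 = 0.0764.
Since E_N > E_P, raising the temperature improves selectivity toward N.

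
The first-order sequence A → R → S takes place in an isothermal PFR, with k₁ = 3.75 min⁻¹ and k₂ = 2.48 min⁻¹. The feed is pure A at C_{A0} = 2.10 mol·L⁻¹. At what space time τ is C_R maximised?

Setting dC_R/dτ = 0 gives τ_opt = ln(k₂/k₁)/(k₂−k₁).
= ln(2.48/3.75)/(2.48−3.75) = ln(0.6613)/-1.270 = -0.4135/-1.270 = 0.326 min.

0.326 min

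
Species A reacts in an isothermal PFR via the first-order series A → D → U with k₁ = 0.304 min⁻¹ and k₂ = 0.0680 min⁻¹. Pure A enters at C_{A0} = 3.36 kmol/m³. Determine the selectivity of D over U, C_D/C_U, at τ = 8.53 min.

2.08

The intermediate concentration in a first-order A→B→C sequence is C_D = k₁C_{A0}(e^(−k₁τ) − e^(−k₂τ))/(k₂−k₁).
e^(−k₁τ) = e^(−0.304×8.53) = e^(−2.593) = 0.07479; e^(−k₂τ) = e^(−0.5800) = 0.5599.
C_D = 0.304×3.36/(0.0680−0.304) × (0.07479−0.5599) = (-4.328)×(-0.4851) = 2.100 kmol/m³.
C_A = C_{A0}e^(−k₁τ) = 0.2513 kmol/m³, so C_U = C_{A0}−C_A−C_D = 1.009 kmol/m³; C_D/C_U = 2.08.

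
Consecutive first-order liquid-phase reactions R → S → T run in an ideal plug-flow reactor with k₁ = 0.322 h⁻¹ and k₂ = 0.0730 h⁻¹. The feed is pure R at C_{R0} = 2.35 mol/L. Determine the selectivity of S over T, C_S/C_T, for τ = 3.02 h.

For first-order series with pure R initially, C_S(τ) = k₁C_{R0}/(k₂−k₁)·(e^(−k₁τ) − e^(−k₂τ)).
e^(−k₁τ) = e^(−0.322×3.02) = e^(−0.9724) = 0.3782; e^(−k₂τ) = e^(−0.2205) = 0.8021.
C_S = 0.322×2.35/(0.0730−0.322) × (0.3782−0.8021) = (-3.039)×(-0.4240) = 1.288 mol/L.
C_R = C_{R0}e^(−k₁τ) = 0.8887 mol/L, so C_T = C_{R0}−C_R−C_S = 0.1728 mol/L; C_S/C_T = 7.45.

7.45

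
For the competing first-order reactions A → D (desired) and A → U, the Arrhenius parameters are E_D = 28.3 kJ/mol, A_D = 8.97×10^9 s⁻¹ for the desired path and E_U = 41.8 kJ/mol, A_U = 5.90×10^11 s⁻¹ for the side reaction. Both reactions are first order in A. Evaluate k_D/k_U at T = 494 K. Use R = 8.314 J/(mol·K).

0.407

Since both paths have the same order in A, the concentration cancels and S_{D/U} = k_D/k_U = (A_D/A_U)·exp[(E_U−E_D)/(RT)].
(E_U−E_D)/(RT) = (41.8−28.3)×10³/(8.314×494) = 13500/4107 = 3.287.
k_D/k_U = (8.97×10^9/5.90×10^11)·exp(3.287) = 0.01520 × 26.76 = 0.407.
Since E_D < E_U, lowering the temperature improves selectivity toward D.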